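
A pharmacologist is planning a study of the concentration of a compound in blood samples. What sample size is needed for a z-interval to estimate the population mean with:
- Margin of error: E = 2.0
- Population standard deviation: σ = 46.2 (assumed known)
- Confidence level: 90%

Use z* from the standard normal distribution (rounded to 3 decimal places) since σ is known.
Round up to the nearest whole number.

Using z* since population σ is known (z-interval formula).

For 90% confidence, z* = 1.645 (from standard normal table)

Sample size formula for z-interval: n = (z*σ/E)²

n = (1.645 × 46.2 / 2.0)²
  = (37.999500)²
  = 1443.9620

Round up to the nearest whole number: n = 1444

1444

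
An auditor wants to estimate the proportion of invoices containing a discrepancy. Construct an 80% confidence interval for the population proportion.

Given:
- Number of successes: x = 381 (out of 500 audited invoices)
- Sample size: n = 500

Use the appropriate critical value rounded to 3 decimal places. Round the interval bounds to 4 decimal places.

Sample proportion: p̂ = 381/500 = 0.762000

Check conditions for normal approximation:
  np̂ = 381 ≥ 10 ✓
  n(1-p̂) = 119 ≥ 10 ✓

The sample is large enough, so use a z-interval (normal approximation) for the proportion.

For 80% confidence, z* = 1.282 (from standard normal table)

Standard error: SE = √(p̂(1-p̂)/n) = √(0.762000×0.238000/500) = 0.01904500

Margin of error: E = z* × SE = 1.282 × 0.01904500 = 0.024416

Z-interval: p̂ ± E = 0.762000 ± 0.024416 = (0.737584, 0.786416)

Rounded to 4 decimal places:

(0.7376, 0.7864)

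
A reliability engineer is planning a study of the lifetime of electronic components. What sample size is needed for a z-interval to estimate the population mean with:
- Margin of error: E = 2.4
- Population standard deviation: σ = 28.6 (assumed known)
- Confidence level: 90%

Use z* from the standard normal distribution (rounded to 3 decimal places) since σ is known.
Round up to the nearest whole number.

Using z* since population σ is known (z-interval formula).

For 90% confidence, z* = 1.645 (from standard normal table)

Sample size formula for z-interval: n = (z*σ/E)²

n = (1.645 × 28.6 / 2.4)²
  = (19.602917)²
  = 384.2743

Round up to the nearest whole number: n = 385

385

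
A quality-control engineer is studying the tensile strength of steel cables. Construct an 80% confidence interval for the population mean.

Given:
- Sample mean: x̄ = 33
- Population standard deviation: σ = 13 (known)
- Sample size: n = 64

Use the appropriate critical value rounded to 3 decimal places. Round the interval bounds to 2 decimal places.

The population standard deviation σ is known, so use a z-interval (standard normal critical value).

For 80% confidence, z* = 1.282 (from standard normal table)

Standard error: SE = σ/√n = 13/√64 = 1.625000

Margin of error: E = z* × SE = 1.282 × 1.625000 = 2.0833

Z-interval: x̄ ± E = 33 ± 2.0833 = (30.9168, 35.0832)

Rounded to 2 decimal places:

(30.92, 35.08)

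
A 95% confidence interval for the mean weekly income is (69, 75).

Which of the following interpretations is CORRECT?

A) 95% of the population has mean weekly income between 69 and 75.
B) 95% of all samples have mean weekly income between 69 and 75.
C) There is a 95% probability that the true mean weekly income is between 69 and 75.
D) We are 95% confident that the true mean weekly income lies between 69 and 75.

A confidence interval represents our confidence in the procedure, not a probability statement about the parameter.

Key concept: If we repeated this sampling process many times and computed a 95% CI each time, about 95% of those intervals would contain the true population parameter.

For this specific interval (69, 75):
- Midpoint (point estimate): 72
- Margin of error: 3

The correct interpretation is the one stating confidence that the true parameter lies in the interval — option D.

D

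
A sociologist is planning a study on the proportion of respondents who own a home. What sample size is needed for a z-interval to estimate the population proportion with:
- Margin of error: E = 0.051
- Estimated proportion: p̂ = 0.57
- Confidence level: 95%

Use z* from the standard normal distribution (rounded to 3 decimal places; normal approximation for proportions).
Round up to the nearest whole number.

Using z* for proportion z-interval (normal approximation).

For 95% confidence, z* = 1.96 (from standard normal table)

Sample size formula for proportion z-interval: n = z*²p̂(1-p̂)/E²

n = 1.96² × 0.57 × 0.43 / 0.051²
  = 3.8416 × 0.2451 / 0.002601
  = 362.0054

Round up to the nearest whole number: n = 363

363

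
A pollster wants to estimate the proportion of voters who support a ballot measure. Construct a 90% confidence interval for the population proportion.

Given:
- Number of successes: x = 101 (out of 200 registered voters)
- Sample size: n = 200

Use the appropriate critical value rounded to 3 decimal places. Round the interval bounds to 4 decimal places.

Sample proportion: p̂ = 101/200 = 0.505000

Check conditions for normal approximation:
  np̂ = 101 ≥ 10 ✓
  n(1-p̂) = 99 ≥ 10 ✓

The sample is large enough, so use a z-interval (normal approximation) for the proportion.

For 90% confidence, z* = 1.645 (from standard normal table)

Standard error: SE = √(p̂(1-p̂)/n) = √(0.505000×0.495000/200) = 0.03535357

Margin of error: E = z* × SE = 1.645 × 0.03535357 = 0.058157

Z-interval: p̂ ± E = 0.505000 ± 0.058157 = (0.446843, 0.563157)

Rounded to 4 decimal places:

(0.4468, 0.5632)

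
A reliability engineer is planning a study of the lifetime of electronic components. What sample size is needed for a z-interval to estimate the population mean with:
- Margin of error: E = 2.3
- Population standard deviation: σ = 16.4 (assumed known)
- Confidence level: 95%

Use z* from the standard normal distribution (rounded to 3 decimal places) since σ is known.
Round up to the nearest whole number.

Using z* since population σ is known (z-interval formula).

For 95% confidence, z* = 1.96 (from standard normal table)

Sample size formula for z-interval: n = (z*σ/E)²

n = (1.96 × 16.4 / 2.3)²
  = (13.975652)²
  = 195.3189

Round up to the nearest whole number: n = 196

196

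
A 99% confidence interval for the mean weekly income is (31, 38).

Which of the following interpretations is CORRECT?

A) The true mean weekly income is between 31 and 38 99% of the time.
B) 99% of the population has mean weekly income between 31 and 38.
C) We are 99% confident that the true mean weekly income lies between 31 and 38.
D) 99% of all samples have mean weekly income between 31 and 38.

A confidence interval represents our confidence in the procedure, not a probability statement about the parameter.

Key concept: If we repeated this sampling process many times and computed a 99% CI each time, about 99% of those intervals would contain the true population parameter.

For this specific interval (31, 38):
- Midpoint (point estimate): 34.5
- Margin of error: 3.5

The correct interpretation is the one stating confidence that the true parameter lies in the interval — option C.

C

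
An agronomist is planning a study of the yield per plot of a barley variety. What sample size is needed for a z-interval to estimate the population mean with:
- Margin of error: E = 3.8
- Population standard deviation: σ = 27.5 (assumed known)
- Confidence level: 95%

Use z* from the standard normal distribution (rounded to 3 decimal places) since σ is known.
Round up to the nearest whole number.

Using z* since population σ is known (z-interval formula).

For 95% confidence, z* = 1.96 (from standard normal table)

Sample size formula for z-interval: n = (z*σ/E)²

n = (1.96 × 27.5 / 3.8)²
  = (14.184211)²
  = 201.1918

Round up to the nearest whole number: n = 202

202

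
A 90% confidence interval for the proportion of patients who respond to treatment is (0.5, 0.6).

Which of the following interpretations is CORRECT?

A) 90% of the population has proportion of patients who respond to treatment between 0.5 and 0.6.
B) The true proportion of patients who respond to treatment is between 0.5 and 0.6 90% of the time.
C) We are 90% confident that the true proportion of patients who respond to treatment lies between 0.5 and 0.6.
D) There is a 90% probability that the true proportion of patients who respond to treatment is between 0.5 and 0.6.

A confidence interval represents our confidence in the procedure, not a probability statement about the parameter.

Key concept: If we repeated this sampling process many times and computed a 90% CI each time, about 90% of those intervals would contain the true population parameter.

For this specific interval (0.5, 0.6):
- Midpoint (point estimate): 0.55
- Margin of error: 0.05

The correct interpretation is the one stating confidence that the true parameter lies in the interval — option C.

C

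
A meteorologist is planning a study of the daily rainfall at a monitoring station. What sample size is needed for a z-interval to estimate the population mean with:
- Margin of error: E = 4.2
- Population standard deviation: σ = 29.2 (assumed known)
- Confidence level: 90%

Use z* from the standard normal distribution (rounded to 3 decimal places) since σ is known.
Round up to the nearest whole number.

Using z* since population σ is known (z-interval formula).

For 90% confidence, z* = 1.645 (from standard normal table)

Sample size formula for z-interval: n = (z*σ/E)²

n = (1.645 × 29.2 / 4.2)²
  = (11.436667)²
  = 130.7973

Round up to the nearest whole number: n = 131

131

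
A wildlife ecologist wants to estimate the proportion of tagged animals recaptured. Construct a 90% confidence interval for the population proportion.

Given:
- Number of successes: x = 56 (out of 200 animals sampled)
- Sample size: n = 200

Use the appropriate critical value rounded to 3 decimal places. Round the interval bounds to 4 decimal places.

Sample proportion: p̂ = 56/200 = 0.280000

Check conditions for normal approximation:
  np̂ = 56 ≥ 10 ✓
  n(1-p̂) = 144 ≥ 10 ✓

The sample is large enough, so use a z-interval (normal approximation) for the proportion.

For 90% confidence, z* = 1.645 (from standard normal table)

Standard error: SE = √(p̂(1-p̂)/n) = √(0.280000×0.720000/200) = 0.03174902

Margin of error: E = z* × SE = 1.645 × 0.03174902 = 0.052227

Z-interval: p̂ ± E = 0.280000 ± 0.052227 = (0.227773, 0.332227)

Rounded to 4 decimal places:

(0.2278, 0.3322)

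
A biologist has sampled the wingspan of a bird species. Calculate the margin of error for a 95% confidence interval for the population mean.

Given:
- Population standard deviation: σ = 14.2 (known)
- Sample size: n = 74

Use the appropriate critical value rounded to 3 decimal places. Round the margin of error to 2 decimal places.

The population standard deviation σ is known, so use the z-interval margin of error formula.

For 95% confidence, z* = 1.96 (from standard normal table)

Margin of error formula for z-interval: E = z* × σ/√n

E = 1.96 × 14.2/√74
  = 1.96 × 1.650716
  = 3.2354

Rounded to 2 decimal places:

3.24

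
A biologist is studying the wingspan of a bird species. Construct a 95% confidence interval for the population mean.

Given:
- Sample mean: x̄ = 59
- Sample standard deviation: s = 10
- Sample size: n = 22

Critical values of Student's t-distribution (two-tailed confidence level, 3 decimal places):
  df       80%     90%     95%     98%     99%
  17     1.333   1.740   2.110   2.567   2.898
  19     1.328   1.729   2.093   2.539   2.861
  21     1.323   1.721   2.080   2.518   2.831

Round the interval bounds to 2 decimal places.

The population standard deviation σ is unknown (only the sample standard deviation s is given), so use a t-interval with df = n - 1 = 22 - 1 = 21.

For 95% confidence with df = 21, t* = 2.080 (from t-table)

Standard error: SE = s/√n = 10/√22 = 2.132007

Margin of error: E = t* × SE = 2.080 × 2.132007 = 4.4346

T-interval: x̄ ± E = 59 ± 4.4346 = (54.5654, 63.4346)

Rounded to 2 decimal places:

(54.57, 63.43)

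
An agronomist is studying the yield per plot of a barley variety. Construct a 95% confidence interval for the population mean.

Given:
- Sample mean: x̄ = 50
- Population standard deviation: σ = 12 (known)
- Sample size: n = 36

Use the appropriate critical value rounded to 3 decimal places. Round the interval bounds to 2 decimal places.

The population standard deviation σ is known, so use a z-interval (standard normal critical value).

For 95% confidence, z* = 1.96 (from standard normal table)

Standard error: SE = σ/√n = 12/√36 = 2.000000

Margin of error: E = z* × SE = 1.96 × 2.000000 = 3.9200

Z-interval: x̄ ± E = 50 ± 3.9200 = (46.0800, 53.9200)

Rounded to 2 decimal places:

(46.08, 53.92)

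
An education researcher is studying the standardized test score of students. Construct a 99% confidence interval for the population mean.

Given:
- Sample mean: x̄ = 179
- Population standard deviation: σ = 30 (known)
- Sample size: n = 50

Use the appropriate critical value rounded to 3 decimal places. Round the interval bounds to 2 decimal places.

The population standard deviation σ is known, so use a z-interval (standard normal critical value).

For 99% confidence, z* = 2.576 (from standard normal table)

Standard error: SE = σ/√n = 30/√50 = 4.242641

Margin of error: E = z* × SE = 2.576 × 4.242641 = 10.9290

Z-interval: x̄ ± E = 179 ± 10.9290 = (168.0710, 189.9290)

Rounded to 2 decimal places:

(168.07, 189.93)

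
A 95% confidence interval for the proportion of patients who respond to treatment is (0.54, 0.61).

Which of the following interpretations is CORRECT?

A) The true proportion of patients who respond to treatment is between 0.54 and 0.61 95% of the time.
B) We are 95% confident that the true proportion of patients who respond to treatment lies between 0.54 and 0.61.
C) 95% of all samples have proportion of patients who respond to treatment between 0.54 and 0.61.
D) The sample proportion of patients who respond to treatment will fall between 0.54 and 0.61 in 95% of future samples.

A confidence interval represents our confidence in the procedure, not a probability statement about the parameter.

Key concept: If we repeated this sampling process many times and computed a 95% CI each time, about 95% of those intervals would contain the true population parameter.

For this specific interval (0.54, 0.61):
- Midpoint (point estimate): 0.575
- Margin of error: 0.035

The correct interpretation is the one stating confidence that the true parameter lies in the interval — option B.

B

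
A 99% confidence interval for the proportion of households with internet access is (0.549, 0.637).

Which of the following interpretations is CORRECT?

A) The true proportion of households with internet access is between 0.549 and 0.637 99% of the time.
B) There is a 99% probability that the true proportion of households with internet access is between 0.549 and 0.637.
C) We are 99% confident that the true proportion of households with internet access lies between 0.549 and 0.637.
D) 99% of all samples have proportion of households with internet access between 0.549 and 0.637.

A confidence interval represents our confidence in the procedure, not a probability statement about the parameter.

Key concept: If we repeated this sampling process many times and computed a 99% CI each time, about 99% of those intervals would contain the true population parameter.

For this specific interval (0.549, 0.637):
- Midpoint (point estimate): 0.593
- Margin of error: 0.044

The correct interpretation is the one stating confidence that the true parameter lies in the interval — option C.

C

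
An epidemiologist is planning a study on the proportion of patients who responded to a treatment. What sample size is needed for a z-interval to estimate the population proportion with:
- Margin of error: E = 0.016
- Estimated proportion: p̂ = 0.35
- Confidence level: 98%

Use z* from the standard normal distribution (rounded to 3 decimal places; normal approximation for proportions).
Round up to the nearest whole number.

Using z* for proportion z-interval (normal approximation).

For 98% confidence, z* = 2.326 (from standard normal table)

Sample size formula for proportion z-interval: n = z*²p̂(1-p̂)/E²

n = 2.326² × 0.35 × 0.65 / 0.016²
  = 5.410276 × 0.2275 / 0.000256
  = 4807.9601

Round up to the nearest whole number: n = 4808

4808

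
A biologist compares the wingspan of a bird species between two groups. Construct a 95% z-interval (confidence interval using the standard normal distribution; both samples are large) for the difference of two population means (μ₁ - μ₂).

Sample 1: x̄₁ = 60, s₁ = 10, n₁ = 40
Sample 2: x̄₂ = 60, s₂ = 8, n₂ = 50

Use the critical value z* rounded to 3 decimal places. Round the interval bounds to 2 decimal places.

Both samples are large (n₁ = 40 ≥ 30, n₂ = 50 ≥ 30), so a z-interval for the difference of means applies.

Point estimate: x̄₁ - x̄₂ = 60 - 60 = 0

Standard error: SE = √(s₁²/n₁ + s₂²/n₂)
= √(10²/40 + 8²/50)
= √(2.500000 + 1.280000)
= 1.944222

For 95% confidence, z* = 1.96 (from standard normal table)
Margin of error: E = z* × SE = 1.96 × 1.944222 = 3.8107

Z-interval: (x̄₁ - x̄₂) ± E = 0 ± 3.8107 = (-3.8107, 3.8107)

Rounded to 2 decimal places:

(-3.81, 3.81)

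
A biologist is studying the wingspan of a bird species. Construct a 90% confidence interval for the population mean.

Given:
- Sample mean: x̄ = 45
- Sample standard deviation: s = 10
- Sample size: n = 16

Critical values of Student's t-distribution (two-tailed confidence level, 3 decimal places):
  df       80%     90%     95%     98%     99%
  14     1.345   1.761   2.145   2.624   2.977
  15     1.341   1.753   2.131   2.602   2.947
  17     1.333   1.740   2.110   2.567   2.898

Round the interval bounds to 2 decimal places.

The population standard deviation σ is unknown (only the sample standard deviation s is given), so use a t-interval with df = n - 1 = 16 - 1 = 15.

For 90% confidence with df = 15, t* = 1.753 (from t-table)

Standard error: SE = s/√n = 10/√16 = 2.500000

Margin of error: E = t* × SE = 1.753 × 2.500000 = 4.3825

T-interval: x̄ ± E = 45 ± 4.3825 = (40.6175, 49.3825)

Rounded to 2 decimal places:

(40.62, 49.38)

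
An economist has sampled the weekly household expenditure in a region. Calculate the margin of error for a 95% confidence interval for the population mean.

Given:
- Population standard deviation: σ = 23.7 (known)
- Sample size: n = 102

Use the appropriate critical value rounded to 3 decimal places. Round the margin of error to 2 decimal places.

The population standard deviation σ is known, so use the z-interval margin of error formula.

For 95% confidence, z* = 1.96 (from standard normal table)

Margin of error formula for z-interval: E = z* × σ/√n

E = 1.96 × 23.7/√102
  = 1.96 × 2.346650
  = 4.5994

Rounded to 2 decimal places:

4.60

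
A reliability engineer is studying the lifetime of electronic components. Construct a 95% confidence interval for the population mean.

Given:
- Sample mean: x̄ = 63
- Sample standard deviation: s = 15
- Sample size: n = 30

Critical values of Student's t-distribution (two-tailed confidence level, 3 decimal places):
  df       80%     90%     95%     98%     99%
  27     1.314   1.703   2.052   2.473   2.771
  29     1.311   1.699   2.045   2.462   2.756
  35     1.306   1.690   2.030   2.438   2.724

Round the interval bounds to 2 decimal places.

The population standard deviation σ is unknown (only the sample standard deviation s is given), so use a t-interval with df = n - 1 = 30 - 1 = 29.

For 95% confidence with df = 29, t* = 2.045 (from t-table)

Standard error: SE = s/√n = 15/√30 = 2.738613

Margin of error: E = t* × SE = 2.045 × 2.738613 = 5.6005

T-interval: x̄ ± E = 63 ± 5.6005 = (57.3995, 68.6005)

Rounded to 2 decimal places:

(57.40, 68.60)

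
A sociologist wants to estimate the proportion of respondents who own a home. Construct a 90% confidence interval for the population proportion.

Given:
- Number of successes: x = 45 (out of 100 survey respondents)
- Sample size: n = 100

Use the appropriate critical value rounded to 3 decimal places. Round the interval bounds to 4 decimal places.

Sample proportion: p̂ = 45/100 = 0.450000

Check conditions for normal approximation:
  np̂ = 45 ≥ 10 ✓
  n(1-p̂) = 55 ≥ 10 ✓

The sample is large enough, so use a z-interval (normal approximation) for the proportion.

For 90% confidence, z* = 1.645 (from standard normal table)

Standard error: SE = √(p̂(1-p̂)/n) = √(0.450000×0.550000/100) = 0.04974937

Margin of error: E = z* × SE = 1.645 × 0.04974937 = 0.081838

Z-interval: p̂ ± E = 0.450000 ± 0.081838 = (0.368162, 0.531838)

Rounded to 4 decimal places:

(0.3682, 0.5318)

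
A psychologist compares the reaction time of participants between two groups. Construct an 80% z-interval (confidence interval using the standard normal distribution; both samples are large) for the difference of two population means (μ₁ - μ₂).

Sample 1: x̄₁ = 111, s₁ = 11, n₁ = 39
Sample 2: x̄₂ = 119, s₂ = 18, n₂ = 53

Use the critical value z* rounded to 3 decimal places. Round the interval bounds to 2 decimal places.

Both samples are large (n₁ = 39 ≥ 30, n₂ = 53 ≥ 30), so a z-interval for the difference of means applies.

Point estimate: x̄₁ - x̄₂ = 111 - 119 = -8

Standard error: SE = √(s₁²/n₁ + s₂²/n₂)
= √(11²/39 + 18²/53)
= √(3.102564 + 6.113208)
= 3.035749

For 80% confidence, z* = 1.282 (from standard normal table)
Margin of error: E = z* × SE = 1.282 × 3.035749 = 3.8918

Z-interval: (x̄₁ - x̄₂) ± E = -8 ± 3.8918 = (-11.8918, -4.1082)

Rounded to 2 decimal places:

(-11.89, -4.11)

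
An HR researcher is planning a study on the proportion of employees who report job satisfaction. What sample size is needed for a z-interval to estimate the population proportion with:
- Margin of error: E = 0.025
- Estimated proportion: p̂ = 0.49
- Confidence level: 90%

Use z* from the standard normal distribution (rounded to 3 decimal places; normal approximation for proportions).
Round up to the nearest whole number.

Using z* for proportion z-interval (normal approximation).

For 90% confidence, z* = 1.645 (from standard normal table)

Sample size formula for proportion z-interval: n = z*²p̂(1-p̂)/E²

n = 1.645² × 0.49 × 0.51 / 0.025²
  = 2.706025 × 0.2499 / 0.000625
  = 1081.9770

Round up to the nearest whole number: n = 1082

1082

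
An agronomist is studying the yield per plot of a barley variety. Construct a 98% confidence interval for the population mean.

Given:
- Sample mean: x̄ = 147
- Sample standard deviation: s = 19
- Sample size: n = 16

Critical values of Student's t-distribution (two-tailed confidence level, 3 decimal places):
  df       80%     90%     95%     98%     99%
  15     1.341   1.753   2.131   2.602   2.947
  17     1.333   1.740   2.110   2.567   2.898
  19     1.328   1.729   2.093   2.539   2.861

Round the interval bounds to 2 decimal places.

The population standard deviation σ is unknown (only the sample standard deviation s is given), so use a t-interval with df = n - 1 = 16 - 1 = 15.

For 98% confidence with df = 15, t* = 2.602 (from t-table)

Standard error: SE = s/√n = 19/√16 = 4.750000

Margin of error: E = t* × SE = 2.602 × 4.750000 = 12.3595

T-interval: x̄ ± E = 147 ± 12.3595 = (134.6405, 159.3595)

Rounded to 2 decimal places:

(134.64, 159.36)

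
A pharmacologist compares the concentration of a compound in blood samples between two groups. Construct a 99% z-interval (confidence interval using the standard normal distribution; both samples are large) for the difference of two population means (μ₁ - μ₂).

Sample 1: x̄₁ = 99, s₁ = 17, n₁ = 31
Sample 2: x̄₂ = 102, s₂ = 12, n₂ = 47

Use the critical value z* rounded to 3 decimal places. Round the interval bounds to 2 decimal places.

Both samples are large (n₁ = 31 ≥ 30, n₂ = 47 ≥ 30), so a z-interval for the difference of means applies.

Point estimate: x̄₁ - x̄₂ = 99 - 102 = -3

Standard error: SE = √(s₁²/n₁ + s₂²/n₂)
= √(17²/31 + 12²/47)
= √(9.322581 + 3.063830)
= 3.519433

For 99% confidence, z* = 2.576 (from standard normal table)
Margin of error: E = z* × SE = 2.576 × 3.519433 = 9.0661

Z-interval: (x̄₁ - x̄₂) ± E = -3 ± 9.0661 = (-12.0661, 6.0661)

Rounded to 2 decimal places:

(-12.07, 6.07)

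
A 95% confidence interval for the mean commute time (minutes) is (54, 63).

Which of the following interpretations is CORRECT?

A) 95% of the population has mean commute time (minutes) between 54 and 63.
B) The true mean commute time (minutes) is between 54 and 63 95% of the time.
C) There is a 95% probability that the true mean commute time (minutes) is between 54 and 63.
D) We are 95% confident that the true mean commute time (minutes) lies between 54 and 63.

A confidence interval represents our confidence in the procedure, not a probability statement about the parameter.

Key concept: If we repeated this sampling process many times and computed a 95% CI each time, about 95% of those intervals would contain the true population parameter.

For this specific interval (54, 63):
- Midpoint (point estimate): 58.5
- Margin of error: 4.5

The correct interpretation is the one stating confidence that the true parameter lies in the interval — option D.

D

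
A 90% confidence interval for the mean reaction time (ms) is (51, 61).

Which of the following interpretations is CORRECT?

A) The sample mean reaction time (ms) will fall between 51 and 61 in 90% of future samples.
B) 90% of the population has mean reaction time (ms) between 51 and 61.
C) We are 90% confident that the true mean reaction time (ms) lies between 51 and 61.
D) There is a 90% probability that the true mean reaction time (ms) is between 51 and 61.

A confidence interval represents our confidence in the procedure, not a probability statement about the parameter.

Key concept: If we repeated this sampling process many times and computed a 90% CI each time, about 90% of those intervals would contain the true population parameter.

For this specific interval (51, 61):
- Midpoint (point estimate): 56
- Margin of error: 5

The correct interpretation is the one stating confidence that the true parameter lies in the interval — option C.

C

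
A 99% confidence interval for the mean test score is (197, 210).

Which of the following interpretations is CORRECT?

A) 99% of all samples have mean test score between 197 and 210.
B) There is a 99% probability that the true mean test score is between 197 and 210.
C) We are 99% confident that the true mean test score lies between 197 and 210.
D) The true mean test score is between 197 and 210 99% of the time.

A confidence interval represents our confidence in the procedure, not a probability statement about the parameter.

Key concept: If we repeated this sampling process many times and computed a 99% CI each time, about 99% of those intervals would contain the true population parameter.

For this specific interval (197, 210):
- Midpoint (point estimate): 203.5
- Margin of error: 6.5

The correct interpretation is the one stating confidence that the true parameter lies in the interval — option C.

C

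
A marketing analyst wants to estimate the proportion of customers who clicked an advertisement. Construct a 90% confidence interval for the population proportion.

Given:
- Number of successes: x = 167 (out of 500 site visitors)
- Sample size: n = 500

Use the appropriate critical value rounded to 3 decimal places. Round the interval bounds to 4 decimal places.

Sample proportion: p̂ = 167/500 = 0.334000

Check conditions for normal approximation:
  np̂ = 167 ≥ 10 ✓
  n(1-p̂) = 333 ≥ 10 ✓

The sample is large enough, so use a z-interval (normal approximation) for the proportion.

For 90% confidence, z* = 1.645 (from standard normal table)

Standard error: SE = √(p̂(1-p̂)/n) = √(0.334000×0.666000/500) = 0.02109237

Margin of error: E = z* × SE = 1.645 × 0.02109237 = 0.034697

Z-interval: p̂ ± E = 0.334000 ± 0.034697 = (0.299303, 0.368697)

Rounded to 4 decimal places:

(0.2993, 0.3687)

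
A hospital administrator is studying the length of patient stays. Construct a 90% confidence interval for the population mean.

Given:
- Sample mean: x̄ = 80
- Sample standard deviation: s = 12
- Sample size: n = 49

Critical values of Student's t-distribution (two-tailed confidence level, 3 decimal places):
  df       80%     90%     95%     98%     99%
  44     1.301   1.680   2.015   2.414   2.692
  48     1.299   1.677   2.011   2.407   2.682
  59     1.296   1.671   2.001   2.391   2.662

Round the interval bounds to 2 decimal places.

The population standard deviation σ is unknown (only the sample standard deviation s is given), so use a t-interval with df = n - 1 = 49 - 1 = 48.

For 90% confidence with df = 48, t* = 1.677 (from t-table)

Standard error: SE = s/√n = 12/√49 = 1.714286

Margin of error: E = t* × SE = 1.677 × 1.714286 = 2.8749

T-interval: x̄ ± E = 80 ± 2.8749 = (77.1251, 82.8749)

Rounded to 2 decimal places:

(77.13, 82.87)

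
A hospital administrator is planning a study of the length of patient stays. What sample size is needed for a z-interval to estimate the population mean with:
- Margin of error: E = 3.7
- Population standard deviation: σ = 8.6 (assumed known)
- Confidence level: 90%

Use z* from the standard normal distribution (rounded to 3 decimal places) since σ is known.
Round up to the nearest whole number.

Using z* since population σ is known (z-interval formula).

For 90% confidence, z* = 1.645 (from standard normal table)

Sample size formula for z-interval: n = (z*σ/E)²

n = (1.645 × 8.6 / 3.7)²
  = (3.823514)²
  = 14.6193

Round up to the nearest whole number: n = 15

15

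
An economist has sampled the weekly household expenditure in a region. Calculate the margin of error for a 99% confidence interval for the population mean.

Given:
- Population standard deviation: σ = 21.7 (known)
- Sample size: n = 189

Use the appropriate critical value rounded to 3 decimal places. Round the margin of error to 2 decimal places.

The population standard deviation σ is known, so use the z-interval margin of error formula.

For 99% confidence, z* = 2.576 (from standard normal table)

Margin of error formula for z-interval: E = z* × σ/√n

E = 2.576 × 21.7/√189
  = 2.576 × 1.578443
  = 4.0661

Rounded to 2 decimal places:

4.07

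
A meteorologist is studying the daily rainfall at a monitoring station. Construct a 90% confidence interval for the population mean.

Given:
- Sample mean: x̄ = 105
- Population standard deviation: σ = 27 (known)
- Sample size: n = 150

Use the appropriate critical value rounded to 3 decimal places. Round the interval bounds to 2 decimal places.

The population standard deviation σ is known, so use a z-interval (standard normal critical value).

For 90% confidence, z* = 1.645 (from standard normal table)

Standard error: SE = σ/√n = 27/√150 = 2.204541

Margin of error: E = z* × SE = 1.645 × 2.204541 = 3.6265

Z-interval: x̄ ± E = 105 ± 3.6265 = (101.3735, 108.6265)

Rounded to 2 decimal places:

(101.37, 108.63)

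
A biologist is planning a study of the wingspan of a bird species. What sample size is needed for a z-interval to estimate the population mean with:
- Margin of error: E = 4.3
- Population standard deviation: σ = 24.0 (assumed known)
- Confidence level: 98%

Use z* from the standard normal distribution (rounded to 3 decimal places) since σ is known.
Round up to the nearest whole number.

Using z* since population σ is known (z-interval formula).

For 98% confidence, z* = 2.326 (from standard normal table)

Sample size formula for z-interval: n = (z*σ/E)²

n = (2.326 × 24.0 / 4.3)²
  = (12.982326)²
  = 168.5408

Round up to the nearest whole number: n = 169

169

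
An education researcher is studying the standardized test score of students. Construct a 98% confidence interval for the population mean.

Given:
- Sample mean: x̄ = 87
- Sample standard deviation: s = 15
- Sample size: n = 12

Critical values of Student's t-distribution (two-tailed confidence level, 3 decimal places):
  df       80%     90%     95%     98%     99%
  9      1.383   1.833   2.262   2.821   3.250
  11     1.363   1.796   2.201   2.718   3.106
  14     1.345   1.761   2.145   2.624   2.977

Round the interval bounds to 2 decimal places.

The population standard deviation σ is unknown (only the sample standard deviation s is given), so use a t-interval with df = n - 1 = 12 - 1 = 11.

For 98% confidence with df = 11, t* = 2.718 (from t-table)

Standard error: SE = s/√n = 15/√12 = 4.330127

Margin of error: E = t* × SE = 2.718 × 4.330127 = 11.7693

T-interval: x̄ ± E = 87 ± 11.7693 = (75.2307, 98.7693)

Rounded to 2 decimal places:

(75.23, 98.77)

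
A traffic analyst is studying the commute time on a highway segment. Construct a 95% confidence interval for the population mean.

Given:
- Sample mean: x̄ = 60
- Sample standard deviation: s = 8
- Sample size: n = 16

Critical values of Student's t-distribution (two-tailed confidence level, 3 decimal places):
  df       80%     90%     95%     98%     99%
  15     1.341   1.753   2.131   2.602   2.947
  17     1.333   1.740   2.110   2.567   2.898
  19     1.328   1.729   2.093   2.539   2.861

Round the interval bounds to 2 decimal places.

The population standard deviation σ is unknown (only the sample standard deviation s is given), so use a t-interval with df = n - 1 = 16 - 1 = 15.

For 95% confidence with df = 15, t* = 2.131 (from t-table)

Standard error: SE = s/√n = 8/√16 = 2.000000

Margin of error: E = t* × SE = 2.131 × 2.000000 = 4.2620

T-interval: x̄ ± E = 60 ± 4.2620 = (55.7380, 64.2620)

Rounded to 2 decimal places:

(55.74, 64.26)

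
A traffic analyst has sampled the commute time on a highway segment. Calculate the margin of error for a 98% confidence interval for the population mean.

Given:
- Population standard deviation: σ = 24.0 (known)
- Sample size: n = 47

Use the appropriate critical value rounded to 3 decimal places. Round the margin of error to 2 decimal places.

The population standard deviation σ is known, so use the z-interval margin of error formula.

For 98% confidence, z* = 2.326 (from standard normal table)

Margin of error formula for z-interval: E = z* × σ/√n

E = 2.326 × 24.0/√47
  = 2.326 × 3.500760
  = 8.1428

Rounded to 2 decimal places:

8.14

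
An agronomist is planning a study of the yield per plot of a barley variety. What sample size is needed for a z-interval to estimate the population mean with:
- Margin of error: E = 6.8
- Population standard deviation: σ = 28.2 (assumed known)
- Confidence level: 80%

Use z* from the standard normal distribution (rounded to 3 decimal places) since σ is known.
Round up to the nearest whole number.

Using z* since population σ is known (z-interval formula).

For 80% confidence, z* = 1.282 (from standard normal table)

Sample size formula for z-interval: n = (z*σ/E)²

n = (1.282 × 28.2 / 6.8)²
  = (5.316529)²
  = 28.2655

Round up to the nearest whole number: n = 29

29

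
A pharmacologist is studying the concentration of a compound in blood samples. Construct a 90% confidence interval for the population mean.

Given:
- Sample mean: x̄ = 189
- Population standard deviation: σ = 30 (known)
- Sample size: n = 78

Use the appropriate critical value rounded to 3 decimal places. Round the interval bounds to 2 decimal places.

The population standard deviation σ is known, so use a z-interval (standard normal critical value).

For 90% confidence, z* = 1.645 (from standard normal table)

Standard error: SE = σ/√n = 30/√78 = 3.396831

Margin of error: E = z* × SE = 1.645 × 3.396831 = 5.5878

Z-interval: x̄ ± E = 189 ± 5.5878 = (183.4122, 194.5878)

Rounded to 2 decimal places:

(183.41, 194.59)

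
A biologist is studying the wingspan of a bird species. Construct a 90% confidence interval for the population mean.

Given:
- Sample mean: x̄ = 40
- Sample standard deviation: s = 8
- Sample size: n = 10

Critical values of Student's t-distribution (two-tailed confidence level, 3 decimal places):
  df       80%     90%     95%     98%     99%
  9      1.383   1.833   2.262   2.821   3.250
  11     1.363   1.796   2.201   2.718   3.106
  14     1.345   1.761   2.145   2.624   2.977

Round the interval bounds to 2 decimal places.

The population standard deviation σ is unknown (only the sample standard deviation s is given), so use a t-interval with df = n - 1 = 10 - 1 = 9.

For 90% confidence with df = 9, t* = 1.833 (from t-table)

Standard error: SE = s/√n = 8/√10 = 2.529822

Margin of error: E = t* × SE = 1.833 × 2.529822 = 4.6372

T-interval: x̄ ± E = 40 ± 4.6372 = (35.3628, 44.6372)

Rounded to 2 decimal places:

(35.36, 44.64)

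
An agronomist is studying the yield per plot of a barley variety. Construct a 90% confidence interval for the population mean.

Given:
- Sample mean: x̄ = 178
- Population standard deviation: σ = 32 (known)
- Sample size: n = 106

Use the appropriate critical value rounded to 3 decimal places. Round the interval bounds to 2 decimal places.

The population standard deviation σ is known, so use a z-interval (standard normal critical value).

For 90% confidence, z* = 1.645 (from standard normal table)

Standard error: SE = σ/√n = 32/√106 = 3.108115

Margin of error: E = z* × SE = 1.645 × 3.108115 = 5.1128

Z-interval: x̄ ± E = 178 ± 5.1128 = (172.8872, 183.1128)

Rounded to 2 decimal places:

(172.89, 183.11)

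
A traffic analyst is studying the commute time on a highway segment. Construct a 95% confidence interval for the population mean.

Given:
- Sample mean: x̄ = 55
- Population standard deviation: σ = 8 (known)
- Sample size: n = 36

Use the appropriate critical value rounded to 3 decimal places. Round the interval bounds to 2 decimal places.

The population standard deviation σ is known, so use a z-interval (standard normal critical value).

For 95% confidence, z* = 1.96 (from standard normal table)

Standard error: SE = σ/√n = 8/√36 = 1.333333

Margin of error: E = z* × SE = 1.96 × 1.333333 = 2.6133

Z-interval: x̄ ± E = 55 ± 2.6133 = (52.3867, 57.6133)

Rounded to 2 decimal places:

(52.39, 57.61)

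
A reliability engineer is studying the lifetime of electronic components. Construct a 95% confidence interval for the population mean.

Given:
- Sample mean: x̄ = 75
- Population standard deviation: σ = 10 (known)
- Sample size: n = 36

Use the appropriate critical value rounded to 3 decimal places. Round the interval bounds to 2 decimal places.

The population standard deviation σ is known, so use a z-interval (standard normal critical value).

For 95% confidence, z* = 1.96 (from standard normal table)

Standard error: SE = σ/√n = 10/√36 = 1.666667

Margin of error: E = z* × SE = 1.96 × 1.666667 = 3.2667

Z-interval: x̄ ± E = 75 ± 3.2667 = (71.7333, 78.2667)

Rounded to 2 decimal places:

(71.73, 78.27)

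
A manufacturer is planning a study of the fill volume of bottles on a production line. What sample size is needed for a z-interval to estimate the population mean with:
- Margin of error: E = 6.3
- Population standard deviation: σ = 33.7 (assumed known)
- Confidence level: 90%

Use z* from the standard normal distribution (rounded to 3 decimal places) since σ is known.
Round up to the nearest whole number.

Using z* since population σ is known (z-interval formula).

For 90% confidence, z* = 1.645 (from standard normal table)

Sample size formula for z-interval: n = (z*σ/E)²

n = (1.645 × 33.7 / 6.3)²
  = (8.799444)²
  = 77.4302

Round up to the nearest whole number: n = 78

78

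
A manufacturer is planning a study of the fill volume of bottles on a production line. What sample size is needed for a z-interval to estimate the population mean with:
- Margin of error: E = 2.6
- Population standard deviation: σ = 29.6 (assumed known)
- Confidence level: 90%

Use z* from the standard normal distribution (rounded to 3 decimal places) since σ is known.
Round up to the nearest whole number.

Using z* since population σ is known (z-interval formula).

For 90% confidence, z* = 1.645 (from standard normal table)

Sample size formula for z-interval: n = (z*σ/E)²

n = (1.645 × 29.6 / 2.6)²
  = (18.727692)²
  = 350.7265

Round up to the nearest whole number: n = 351

351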